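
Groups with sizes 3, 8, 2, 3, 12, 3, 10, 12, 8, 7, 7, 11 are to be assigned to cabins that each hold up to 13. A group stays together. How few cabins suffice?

Total = 12 + 12 + 11 + 10 + 8 + 8 + 7 + 7 + 3 + 3 + 3 + 2 = 86.
Lower bound: ⌈86/13⌉ = 7 cabins.
Also, 8 groups each exceed 13/2, and no two of those can share a cabin, so at least 8 cabins are needed.
A packing using 8 cabins:
  cabin 1: 12 = 12
  cabin 2: 12 = 12
  cabin 3: 11 + 2 = 13
  cabin 4: 10 + 3 = 13
  cabin 5: 8 + 3 = 11
  cabin 6: 8 + 3 = 11
  cabin 7: 7 = 7
  cabin 8: 7 = 7
This matches the lower bound, so 8 is optimal.

8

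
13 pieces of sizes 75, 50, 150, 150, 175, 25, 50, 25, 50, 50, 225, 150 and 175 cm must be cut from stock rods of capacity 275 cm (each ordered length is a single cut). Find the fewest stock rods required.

Total = 225 + 175 + 175 + 150 + 150 + 150 + 75 + 50 + 50 + 50 + 50 + 25 + 25 = 1350 cm.
Lower bound: ⌈1350/275⌉ = 5 stock rods.
Also, 6 pieces each exceed 275/2 cm, and no two of those can share a stock rod, so at least 6 stock rods are needed.
A packing using 6 stock rods:
  stock rod 1: 225 + 50 = 275
  stock rod 2: 175 + 75 + 25 = 275
  stock rod 3: 175 + 50 + 50 = 275
  stock rod 4: 150 + 50 + 25 = 225
  stock rod 5: 150 = 150
  stock rod 6: 150 = 150
This matches the lower bound, so 6 is optimal.

6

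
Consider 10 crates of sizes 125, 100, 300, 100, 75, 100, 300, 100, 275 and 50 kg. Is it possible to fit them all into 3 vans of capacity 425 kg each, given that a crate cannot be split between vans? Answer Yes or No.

Total = 1525 kg; ⌈1525/425⌉ = 4.
At least 4 vans are required, but only 3 are allowed.

No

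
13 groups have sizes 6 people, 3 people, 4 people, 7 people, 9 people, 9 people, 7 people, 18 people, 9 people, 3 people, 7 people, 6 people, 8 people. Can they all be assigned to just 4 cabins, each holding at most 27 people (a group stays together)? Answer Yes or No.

A valid assignment using 4 cabins:
  cabin 1: 18 + 9 = 27
  cabin 2: 9 + 9 + 8 = 26
  cabin 3: 7 + 7 + 7 + 6 = 27
  cabin 4: 6 + 4 + 3 + 3 = 16
Every load is within 27 people, so 4 cabins suffice.

Yes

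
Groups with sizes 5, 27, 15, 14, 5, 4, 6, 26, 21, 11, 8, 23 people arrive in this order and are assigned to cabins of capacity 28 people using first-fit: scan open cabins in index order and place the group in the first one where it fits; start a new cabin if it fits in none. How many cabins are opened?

  5 → cabin 1 (new)  [load 5/28]
  27 → cabin 2 (new)  [load 27/28]
  15 → cabin 1  [load 20/28]
  14 → cabin 3 (new)  [load 14/28]
  5 → cabin 1  [load 25/28]
  4 → cabin 3  [load 18/28]
  6 → cabin 3  [load 24/28]
  26 → cabin 4 (new)  [load 26/28]
  21 → cabin 5 (new)  [load 21/28]
  11 → cabin 6 (new)  [load 11/28]
  8 → cabin 6  [load 19/28]
  23 → cabin 7 (new)  [load 23/28]
7 cabins opened.

7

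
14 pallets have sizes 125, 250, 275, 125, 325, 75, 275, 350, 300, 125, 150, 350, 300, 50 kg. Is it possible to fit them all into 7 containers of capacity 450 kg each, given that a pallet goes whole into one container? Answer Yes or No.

No

Total = 3075 kg; ⌈3075/450⌉ = 7.
8 pallets each exceed half the capacity and cannot share a container, forcing at least 8 containers.
At least 8 containers are required, but only 7 are allowed.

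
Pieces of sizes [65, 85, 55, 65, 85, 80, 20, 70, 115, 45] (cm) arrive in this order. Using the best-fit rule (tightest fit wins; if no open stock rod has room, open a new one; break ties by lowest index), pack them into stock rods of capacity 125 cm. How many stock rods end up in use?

7

  65 → stock rod 1 (new)  [load 65/125]
  85 → stock rod 2 (new)  [load 85/125]
  55 → stock rod 1  [load 120/125]
  65 → stock rod 3 (new)  [load 65/125]
  85 → stock rod 4 (new)  [load 85/125]
  80 → stock rod 5 (new)  [load 80/125]
  20 → stock rod 2  [load 105/125]
  70 → stock rod 6 (new)  [load 70/125]
  115 → stock rod 7 (new)  [load 115/125]
  45 → stock rod 5  [load 125/125]
7 stock rods opened.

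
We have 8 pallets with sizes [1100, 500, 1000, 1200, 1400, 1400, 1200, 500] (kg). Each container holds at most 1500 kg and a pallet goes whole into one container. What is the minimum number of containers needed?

Total = 1400 + 1400 + 1200 + 1200 + 1100 + 1000 + 500 + 500 = 8300 kg.
Lower bound: ⌈8300/1500⌉ = 6 containers.
A packing using 7 containers:
  container 1: 1400 = 1400
  container 2: 1400 = 1400
  container 3: 1200 = 1200
  container 4: 1200 = 1200
  container 5: 1100 = 1100
  container 6: 1000 + 500 = 1500
  container 7: 500 = 500
No arrangement into 6 containers stays within capacity, so 7 is optimal.

7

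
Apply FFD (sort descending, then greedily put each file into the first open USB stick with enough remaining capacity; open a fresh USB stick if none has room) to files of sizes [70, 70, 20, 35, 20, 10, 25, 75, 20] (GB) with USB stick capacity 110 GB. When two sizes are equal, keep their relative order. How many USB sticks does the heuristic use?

Sorted descending: 75, 70, 70, 35, 25, 20, 20, 20, 10.
  75 → USB stick 1 (new)  [load 75/110]
  70 → USB stick 2 (new)  [load 70/110]
  70 → USB stick 3 (new)  [load 70/110]
  35 → USB stick 1  [load 110/110]
  25 → USB stick 2  [load 95/110]
  20 → USB stick 3  [load 90/110]
  20 → USB stick 3  [load 110/110]
  20 → USB stick 4 (new)  [load 20/110]
  10 → USB stick 2  [load 105/110]
4 USB sticks opened.

4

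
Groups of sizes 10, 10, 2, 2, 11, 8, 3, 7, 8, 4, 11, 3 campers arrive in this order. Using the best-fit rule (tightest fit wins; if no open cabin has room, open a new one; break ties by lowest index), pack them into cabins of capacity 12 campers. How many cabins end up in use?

7

  10 → cabin 1 (new)  [load 10/12]
  10 → cabin 2 (new)  [load 10/12]
  2 → cabin 1  [load 12/12]
  2 → cabin 2  [load 12/12]
  11 → cabin 3 (new)  [load 11/12]
  8 → cabin 4 (new)  [load 8/12]
  3 → cabin 4  [load 11/12]
  7 → cabin 5 (new)  [load 7/12]
  8 → cabin 6 (new)  [load 8/12]
  4 → cabin 6  [load 12/12]
  11 → cabin 7 (new)  [load 11/12]
  3 → cabin 5  [load 10/12]
7 cabins opened.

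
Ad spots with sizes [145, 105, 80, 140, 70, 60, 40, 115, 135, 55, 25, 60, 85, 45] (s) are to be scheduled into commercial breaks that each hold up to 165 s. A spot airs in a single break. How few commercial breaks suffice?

Total = 145 + 140 + 135 + 115 + 105 + 85 + 80 + 70 + 60 + 60 + 55 + 45 + 40 + 25 = 1160 s.
Lower bound: ⌈1160/165⌉ = 8 commercial breaks.
A packing using 8 commercial breaks:
  break 1: 145 = 145
  break 2: 140 + 25 = 165
  break 3: 135 = 135
  break 4: 115 + 45 = 160
  break 5: 105 + 60 = 165
  break 6: 85 + 80 = 165
  break 7: 70 + 60 = 130
  break 8: 55 + 40 = 95
This matches the lower bound, so 8 is optimal.

8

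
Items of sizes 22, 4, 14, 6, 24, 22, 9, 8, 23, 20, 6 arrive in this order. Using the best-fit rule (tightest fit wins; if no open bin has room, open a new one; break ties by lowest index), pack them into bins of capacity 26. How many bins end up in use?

  22 → bin 1 (new)  [load 22/26]
  4 → bin 1  [load 26/26]
  14 → bin 2 (new)  [load 14/26]
  6 → bin 2  [load 20/26]
  24 → bin 3 (new)  [load 24/26]
  22 → bin 4 (new)  [load 22/26]
  9 → bin 5 (new)  [load 9/26]
  8 → bin 5  [load 17/26]
  23 → bin 6 (new)  [load 23/26]
  20 → bin 7 (new)  [load 20/26]
  6 → bin 2  [load 26/26]
7 bins opened.

7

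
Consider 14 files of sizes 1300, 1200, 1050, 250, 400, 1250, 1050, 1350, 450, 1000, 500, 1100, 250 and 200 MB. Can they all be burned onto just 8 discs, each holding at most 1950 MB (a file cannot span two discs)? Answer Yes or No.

A valid assignment using 8 discs:
  disc 1: 1350 + 500 = 1850
  disc 2: 1300 + 450 + 200 = 1950
  disc 3: 1250 + 400 + 250 = 1900
  disc 4: 1200 + 250 = 1450
  disc 5: 1100 = 1100
  disc 6: 1050 = 1050
  disc 7: 1050 = 1050
  disc 8: 1000 = 1000
Every load is within 1950 MB, so 8 discs suffice.

Yes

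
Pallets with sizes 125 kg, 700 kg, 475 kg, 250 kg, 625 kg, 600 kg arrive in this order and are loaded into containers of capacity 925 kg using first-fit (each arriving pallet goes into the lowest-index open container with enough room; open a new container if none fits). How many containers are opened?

4

  125 → container 1 (new)  [load 125/925]
  700 → container 1  [load 825/925]
  475 → container 2 (new)  [load 475/925]
  250 → container 2  [load 725/925]
  625 → container 3 (new)  [load 625/925]
  600 → container 4 (new)  [load 600/925]
4 containers opened.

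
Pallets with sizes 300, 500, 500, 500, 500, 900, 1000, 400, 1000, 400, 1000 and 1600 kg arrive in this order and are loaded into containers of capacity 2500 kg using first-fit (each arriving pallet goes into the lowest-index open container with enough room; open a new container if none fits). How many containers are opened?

  300 → container 1 (new)  [load 300/2500]
  500 → container 1  [load 800/2500]
  500 → container 1  [load 1300/2500]
  500 → container 1  [load 1800/2500]
  500 → container 1  [load 2300/2500]
  900 → container 2 (new)  [load 900/2500]
  1000 → container 2  [load 1900/2500]
  400 → container 2  [load 2300/2500]
  1000 → container 3 (new)  [load 1000/2500]
  400 → container 3  [load 1400/2500]
  1000 → container 3  [load 2400/2500]
  1600 → container 4 (new)  [load 1600/2500]
4 containers opened.

4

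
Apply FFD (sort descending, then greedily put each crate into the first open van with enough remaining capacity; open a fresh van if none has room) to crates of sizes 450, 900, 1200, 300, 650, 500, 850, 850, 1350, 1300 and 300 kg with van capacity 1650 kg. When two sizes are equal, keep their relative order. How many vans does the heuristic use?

Sorted descending: 1350, 1300, 1200, 900, 850, 850, 650, 500, 450, 300, 300.
  1350 → van 1 (new)  [load 1350/1650]
  1300 → van 2 (new)  [load 1300/1650]
  1200 → van 3 (new)  [load 1200/1650]
  900 → van 4 (new)  [load 900/1650]
  850 → van 5 (new)  [load 850/1650]
  850 → van 6 (new)  [load 850/1650]
  650 → van 4  [load 1550/1650]
  500 → van 5  [load 1350/1650]
  450 → van 3  [load 1650/1650]
  300 → van 1  [load 1650/1650]
  300 → van 2  [load 1600/1650]
6 vans opened.

6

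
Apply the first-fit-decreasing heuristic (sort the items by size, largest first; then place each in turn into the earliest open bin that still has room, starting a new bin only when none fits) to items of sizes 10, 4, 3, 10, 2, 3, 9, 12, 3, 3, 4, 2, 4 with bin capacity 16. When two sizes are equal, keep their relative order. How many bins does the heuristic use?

5

Sorted descending: 12, 10, 10, 9, 4, 4, 4, 3, 3, 3, 3, 2, 2.
  12 → bin 1 (new)  [load 12/16]
  10 → bin 2 (new)  [load 10/16]
  10 → bin 3 (new)  [load 10/16]
  9 → bin 4 (new)  [load 9/16]
  4 → bin 1  [load 16/16]
  4 → bin 2  [load 14/16]
  4 → bin 3  [load 14/16]
  3 → bin 4  [load 12/16]
  3 → bin 4  [load 15/16]
  3 → bin 5 (new)  [load 3/16]
  3 → bin 5  [load 6/16]
  2 → bin 2  [load 16/16]
  2 → bin 3  [load 16/16]
5 bins opened.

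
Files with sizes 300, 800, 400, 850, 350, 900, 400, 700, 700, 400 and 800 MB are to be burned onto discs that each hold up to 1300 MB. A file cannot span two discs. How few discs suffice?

6

Total = 900 + 850 + 800 + 800 + 700 + 700 + 400 + 400 + 400 + 350 + 300 = 6600 MB.
Lower bound: ⌈6600/1300⌉ = 6 discs.
A packing using 6 discs:
  disc 1: 900 + 400 = 1300
  disc 2: 850 + 400 = 1250
  disc 3: 800 + 400 = 1200
  disc 4: 800 + 350 = 1150
  disc 5: 700 + 300 = 1000
  disc 6: 700 = 700
This matches the lower bound, so 6 is optimal.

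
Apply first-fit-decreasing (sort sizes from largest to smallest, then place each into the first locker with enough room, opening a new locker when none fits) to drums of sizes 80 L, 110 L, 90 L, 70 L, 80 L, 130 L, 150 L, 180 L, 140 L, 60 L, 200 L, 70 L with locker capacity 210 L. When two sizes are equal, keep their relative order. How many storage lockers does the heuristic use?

Sorted descending: 200, 180, 150, 140, 130, 110, 90, 80, 80, 70, 70, 60.
  200 → locker 1 (new)  [load 200/210]
  180 → locker 2 (new)  [load 180/210]
  150 → locker 3 (new)  [load 150/210]
  140 → locker 4 (new)  [load 140/210]
  130 → locker 5 (new)  [load 130/210]
  110 → locker 6 (new)  [load 110/210]
  90 → locker 6  [load 200/210]
  80 → locker 5  [load 210/210]
  80 → locker 7 (new)  [load 80/210]
  70 → locker 4  [load 210/210]
  70 → locker 7  [load 150/210]
  60 → locker 3  [load 210/210]
7 storage lockers opened.

7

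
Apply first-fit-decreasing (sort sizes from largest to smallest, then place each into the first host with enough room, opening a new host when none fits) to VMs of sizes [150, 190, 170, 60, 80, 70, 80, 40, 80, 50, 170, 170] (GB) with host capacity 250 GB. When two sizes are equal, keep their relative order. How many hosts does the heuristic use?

Sorted descending: 190, 170, 170, 170, 150, 80, 80, 80, 70, 60, 50, 40.
  190 → host 1 (new)  [load 190/250]
  170 → host 2 (new)  [load 170/250]
  170 → host 3 (new)  [load 170/250]
  170 → host 4 (new)  [load 170/250]
  150 → host 5 (new)  [load 150/250]
  80 → host 2  [load 250/250]
  80 → host 3  [load 250/250]
  80 → host 4  [load 250/250]
  70 → host 5  [load 220/250]
  60 → host 1  [load 250/250]
  50 → host 6 (new)  [load 50/250]
  40 → host 6  [load 90/250]
6 hosts opened.

6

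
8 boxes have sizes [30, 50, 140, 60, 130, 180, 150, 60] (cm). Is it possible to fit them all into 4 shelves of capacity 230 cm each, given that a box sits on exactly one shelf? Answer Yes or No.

Yes

A valid assignment using 4 shelves:
  shelf 1: 180 + 50 = 230
  shelf 2: 150 + 60 = 210
  shelf 3: 140 + 60 + 30 = 230
  shelf 4: 130 = 130
Every load is within 230 cm, so 4 shelves suffice.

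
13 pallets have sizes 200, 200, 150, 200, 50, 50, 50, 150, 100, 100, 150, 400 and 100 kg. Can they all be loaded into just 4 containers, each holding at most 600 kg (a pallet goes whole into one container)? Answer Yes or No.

Yes

A valid assignment using 4 containers:
  container 1: 400 + 200 = 600
  container 2: 200 + 200 + 150 + 50 = 600
  container 3: 150 + 150 + 100 + 100 + 100 = 600
  container 4: 50 + 50 = 100
Every load is within 600 kg, so 4 containers suffice.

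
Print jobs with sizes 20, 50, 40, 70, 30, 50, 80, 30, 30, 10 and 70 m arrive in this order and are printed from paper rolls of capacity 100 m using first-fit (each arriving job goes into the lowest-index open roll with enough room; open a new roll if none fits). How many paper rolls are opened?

5

  20 → roll 1 (new)  [load 20/100]
  50 → roll 1  [load 70/100]
  40 → roll 2 (new)  [load 40/100]
  70 → roll 3 (new)  [load 70/100]
  30 → roll 1  [load 100/100]
  50 → roll 2  [load 90/100]
  80 → roll 4 (new)  [load 80/100]
  30 → roll 3  [load 100/100]
  30 → roll 5 (new)  [load 30/100]
  10 → roll 2  [load 100/100]
  70 → roll 5  [load 100/100]
5 paper rolls opened.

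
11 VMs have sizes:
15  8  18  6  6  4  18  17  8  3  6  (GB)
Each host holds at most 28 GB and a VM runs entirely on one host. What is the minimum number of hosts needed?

Total = 18 + 18 + 17 + 15 + 8 + 8 + 6 + 6 + 6 + 4 + 3 = 109 GB.
Lower bound: ⌈109/28⌉ = 4 hosts.
A packing using 4 hosts:
  host 1: 18 + 8 = 26
  host 2: 18 + 6 + 4 = 28
  host 3: 17 + 8 + 3 = 28
  host 4: 15 + 6 + 6 = 27
This matches the lower bound, so 4 is optimal.

4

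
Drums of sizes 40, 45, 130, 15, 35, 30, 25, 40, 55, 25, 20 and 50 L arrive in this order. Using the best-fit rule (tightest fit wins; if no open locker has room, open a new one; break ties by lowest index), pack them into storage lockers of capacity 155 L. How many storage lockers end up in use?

4

  40 → locker 1 (new)  [load 40/155]
  45 → locker 1  [load 85/155]
  130 → locker 2 (new)  [load 130/155]
  15 → locker 2  [load 145/155]
  35 → locker 1  [load 120/155]
  30 → locker 1  [load 150/155]
  25 → locker 3 (new)  [load 25/155]
  40 → locker 3  [load 65/155]
  55 → locker 3  [load 120/155]
  25 → locker 3  [load 145/155]
  20 → locker 4 (new)  [load 20/155]
  50 → locker 4  [load 70/155]
4 storage lockers opened.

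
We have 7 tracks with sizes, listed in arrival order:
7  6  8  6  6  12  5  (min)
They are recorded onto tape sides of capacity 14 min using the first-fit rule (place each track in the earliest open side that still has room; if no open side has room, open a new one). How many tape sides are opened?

4

  7 → side 1 (new)  [load 7/14]
  6 → side 1  [load 13/14]
  8 → side 2 (new)  [load 8/14]
  6 → side 2  [load 14/14]
  6 → side 3 (new)  [load 6/14]
  12 → side 4 (new)  [load 12/14]
  5 → side 3  [load 11/14]
4 tape sides opened.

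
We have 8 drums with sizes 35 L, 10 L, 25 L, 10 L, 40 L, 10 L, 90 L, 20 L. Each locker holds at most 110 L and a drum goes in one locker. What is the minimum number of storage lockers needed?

Total = 90 + 40 + 35 + 25 + 20 + 10 + 10 + 10 = 240 L.
Lower bound: ⌈240/110⌉ = 3 storage lockers.
A packing using 3 storage lockers:
  locker 1: 90 + 20 = 110
  locker 2: 40 + 35 + 25 + 10 = 110
  locker 3: 10 + 10 = 20
This matches the lower bound, so 3 is optimal.

3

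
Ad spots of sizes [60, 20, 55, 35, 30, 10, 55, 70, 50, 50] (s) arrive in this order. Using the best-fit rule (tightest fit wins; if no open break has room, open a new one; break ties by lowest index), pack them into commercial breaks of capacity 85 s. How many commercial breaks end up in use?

  60 → break 1 (new)  [load 60/85]
  20 → break 1  [load 80/85]
  55 → break 2 (new)  [load 55/85]
  35 → break 3 (new)  [load 35/85]
  30 → break 2  [load 85/85]
  10 → break 3  [load 45/85]
  55 → break 4 (new)  [load 55/85]
  70 → break 5 (new)  [load 70/85]
  50 → break 6 (new)  [load 50/85]
  50 → break 7 (new)  [load 50/85]
7 commercial breaks opened.

7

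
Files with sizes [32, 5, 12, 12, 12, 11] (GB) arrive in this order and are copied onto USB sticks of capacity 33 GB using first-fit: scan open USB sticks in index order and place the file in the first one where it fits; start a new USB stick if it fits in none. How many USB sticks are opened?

  32 → USB stick 1 (new)  [load 32/33]
  5 → USB stick 2 (new)  [load 5/33]
  12 → USB stick 2  [load 17/33]
  12 → USB stick 2  [load 29/33]
  12 → USB stick 3 (new)  [load 12/33]
  11 → USB stick 3  [load 23/33]
3 USB sticks opened.

3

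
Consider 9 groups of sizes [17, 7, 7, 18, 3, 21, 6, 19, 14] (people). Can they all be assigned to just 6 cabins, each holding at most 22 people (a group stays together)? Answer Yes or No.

A valid assignment using 6 cabins:
  cabin 1: 21 = 21
  cabin 2: 19 + 3 = 22
  cabin 3: 18 = 18
  cabin 4: 17 = 17
  cabin 5: 14 + 7 = 21
  cabin 6: 7 + 6 = 13
Every load is within 22 people, so 6 cabins suffice.

Yes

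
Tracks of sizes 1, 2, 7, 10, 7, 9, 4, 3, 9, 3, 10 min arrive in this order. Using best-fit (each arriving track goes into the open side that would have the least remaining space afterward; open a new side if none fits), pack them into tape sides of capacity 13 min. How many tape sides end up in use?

  1 → side 1 (new)  [load 1/13]
  2 → side 1  [load 3/13]
  7 → side 1  [load 10/13]
  10 → side 2 (new)  [load 10/13]
  7 → side 3 (new)  [load 7/13]
  9 → side 4 (new)  [load 9/13]
  4 → side 4  [load 13/13]
  3 → side 1  [load 13/13]
  9 → side 5 (new)  [load 9/13]
  3 → side 2  [load 13/13]
  10 → side 6 (new)  [load 10/13]
6 tape sides opened.

6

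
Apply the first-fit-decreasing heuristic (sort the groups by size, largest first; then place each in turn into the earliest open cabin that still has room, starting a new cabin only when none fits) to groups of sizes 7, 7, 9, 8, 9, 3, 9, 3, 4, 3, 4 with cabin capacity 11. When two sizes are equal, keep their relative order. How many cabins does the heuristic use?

7

Sorted descending: 9, 9, 9, 8, 7, 7, 4, 4, 3, 3, 3.
  9 → cabin 1 (new)  [load 9/11]
  9 → cabin 2 (new)  [load 9/11]
  9 → cabin 3 (new)  [load 9/11]
  8 → cabin 4 (new)  [load 8/11]
  7 → cabin 5 (new)  [load 7/11]
  7 → cabin 6 (new)  [load 7/11]
  4 → cabin 5  [load 11/11]
  4 → cabin 6  [load 11/11]
  3 → cabin 4  [load 11/11]
  3 → cabin 7 (new)  [load 3/11]
  3 → cabin 7  [load 6/11]
7 cabins opened.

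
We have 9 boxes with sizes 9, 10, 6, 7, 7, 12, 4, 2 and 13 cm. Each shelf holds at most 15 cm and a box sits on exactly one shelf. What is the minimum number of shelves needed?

Total = 13 + 12 + 10 + 9 + 7 + 7 + 6 + 4 + 2 = 70 cm.
Lower bound: ⌈70/15⌉ = 5 shelves.
A packing using 5 shelves:
  shelf 1: 13 + 2 = 15
  shelf 2: 12 = 12
  shelf 3: 10 + 4 = 14
  shelf 4: 9 + 6 = 15
  shelf 5: 7 + 7 = 14
This matches the lower bound, so 5 is optimal.

5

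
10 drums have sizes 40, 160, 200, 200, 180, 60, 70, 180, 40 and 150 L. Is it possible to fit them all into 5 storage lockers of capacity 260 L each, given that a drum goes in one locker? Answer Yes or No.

No

Total = 1280 L; ⌈1280/260⌉ = 5.
6 drums each exceed half the capacity and cannot share a locker, forcing at least 6 storage lockers.
At least 6 storage lockers are required, but only 5 are allowed.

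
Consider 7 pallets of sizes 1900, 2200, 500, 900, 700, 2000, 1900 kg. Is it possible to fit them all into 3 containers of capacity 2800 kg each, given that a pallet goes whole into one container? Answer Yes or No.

Total = 10100 kg; ⌈10100/2800⌉ = 4.
At least 4 containers are required, but only 3 are allowed.

No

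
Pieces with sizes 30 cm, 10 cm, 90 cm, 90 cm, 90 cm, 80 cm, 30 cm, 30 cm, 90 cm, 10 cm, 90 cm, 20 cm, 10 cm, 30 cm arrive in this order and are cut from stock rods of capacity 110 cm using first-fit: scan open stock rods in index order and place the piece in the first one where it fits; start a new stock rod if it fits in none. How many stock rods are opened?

7

  30 → stock rod 1 (new)  [load 30/110]
  10 → stock rod 1  [load 40/110]
  90 → stock rod 2 (new)  [load 90/110]
  90 → stock rod 3 (new)  [load 90/110]
  90 → stock rod 4 (new)  [load 90/110]
  80 → stock rod 5 (new)  [load 80/110]
  30 → stock rod 1  [load 70/110]
  30 → stock rod 1  [load 100/110]
  90 → stock rod 6 (new)  [load 90/110]
  10 → stock rod 1  [load 110/110]
  90 → stock rod 7 (new)  [load 90/110]
  20 → stock rod 2  [load 110/110]
  10 → stock rod 3  [load 100/110]
  30 → stock rod 5  [load 110/110]
7 stock rods opened.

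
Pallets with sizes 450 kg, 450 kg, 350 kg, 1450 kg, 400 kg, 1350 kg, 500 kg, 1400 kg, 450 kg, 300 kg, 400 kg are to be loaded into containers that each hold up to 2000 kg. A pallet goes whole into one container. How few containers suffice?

4

Total = 1450 + 1400 + 1350 + 500 + 450 + 450 + 450 + 400 + 400 + 350 + 300 = 7500 kg.
Lower bound: ⌈7500/2000⌉ = 4 containers.
A packing using 4 containers:
  container 1: 1450 + 500 = 1950
  container 2: 1400 + 450 = 1850
  container 3: 1350 + 450 = 1800
  container 4: 450 + 400 + 400 + 350 + 300 = 1900
This matches the lower bound, so 4 is optimal.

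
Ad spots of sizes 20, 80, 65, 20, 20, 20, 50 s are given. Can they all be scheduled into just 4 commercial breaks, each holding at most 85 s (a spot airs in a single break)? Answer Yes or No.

A valid assignment using 4 commercial breaks:
  break 1: 80 = 80
  break 2: 65 + 20 = 85
  break 3: 50 + 20 = 70
  break 4: 20 + 20 = 40
Every load is within 85 s, so 4 commercial breaks suffice.

Yes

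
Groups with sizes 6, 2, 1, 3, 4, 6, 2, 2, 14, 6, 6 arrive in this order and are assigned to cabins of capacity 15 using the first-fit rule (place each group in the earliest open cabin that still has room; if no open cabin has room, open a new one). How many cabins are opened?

4

  6 → cabin 1 (new)  [load 6/15]
  2 → cabin 1  [load 8/15]
  1 → cabin 1  [load 9/15]
  3 → cabin 1  [load 12/15]
  4 → cabin 2 (new)  [load 4/15]
  6 → cabin 2  [load 10/15]
  2 → cabin 1  [load 14/15]
  2 → cabin 2  [load 12/15]
  14 → cabin 3 (new)  [load 14/15]
  6 → cabin 4 (new)  [load 6/15]
  6 → cabin 4  [load 12/15]
4 cabins opened.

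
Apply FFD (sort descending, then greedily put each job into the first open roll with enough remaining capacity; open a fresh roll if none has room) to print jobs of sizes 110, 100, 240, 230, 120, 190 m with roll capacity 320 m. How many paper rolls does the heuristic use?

Sorted descending: 240, 230, 190, 120, 110, 100.
  240 → roll 1 (new)  [load 240/320]
  230 → roll 2 (new)  [load 230/320]
  190 → roll 3 (new)  [load 190/320]
  120 → roll 3  [load 310/320]
  110 → roll 4 (new)  [load 110/320]
  100 → roll 4  [load 210/320]
4 paper rolls opened.

4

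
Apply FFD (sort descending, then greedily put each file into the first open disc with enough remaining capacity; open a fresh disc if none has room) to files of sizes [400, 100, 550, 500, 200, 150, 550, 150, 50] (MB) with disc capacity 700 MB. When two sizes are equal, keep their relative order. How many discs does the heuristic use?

Sorted descending: 550, 550, 500, 400, 200, 150, 150, 100, 50.
  550 → disc 1 (new)  [load 550/700]
  550 → disc 2 (new)  [load 550/700]
  500 → disc 3 (new)  [load 500/700]
  400 → disc 4 (new)  [load 400/700]
  200 → disc 3  [load 700/700]
  150 → disc 1  [load 700/700]
  150 → disc 2  [load 700/700]
  100 → disc 4  [load 500/700]
  50 → disc 4  [load 550/700]
4 discs opened.

4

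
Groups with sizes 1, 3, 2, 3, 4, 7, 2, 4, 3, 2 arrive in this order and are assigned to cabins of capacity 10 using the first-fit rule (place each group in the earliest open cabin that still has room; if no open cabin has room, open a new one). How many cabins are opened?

  1 → cabin 1 (new)  [load 1/10]
  3 → cabin 1  [load 4/10]
  2 → cabin 1  [load 6/10]
  3 → cabin 1  [load 9/10]
  4 → cabin 2 (new)  [load 4/10]
  7 → cabin 3 (new)  [load 7/10]
  2 → cabin 2  [load 6/10]
  4 → cabin 2  [load 10/10]
  3 → cabin 3  [load 10/10]
  2 → cabin 4 (new)  [load 2/10]
4 cabins opened.

4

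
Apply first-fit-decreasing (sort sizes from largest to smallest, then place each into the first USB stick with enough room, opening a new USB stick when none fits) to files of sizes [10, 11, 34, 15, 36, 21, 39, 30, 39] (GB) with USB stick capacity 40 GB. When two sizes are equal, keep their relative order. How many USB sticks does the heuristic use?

Sorted descending: 39, 39, 36, 34, 30, 21, 15, 11, 10.
  39 → USB stick 1 (new)  [load 39/40]
  39 → USB stick 2 (new)  [load 39/40]
  36 → USB stick 3 (new)  [load 36/40]
  34 → USB stick 4 (new)  [load 34/40]
  30 → USB stick 5 (new)  [load 30/40]
  21 → USB stick 6 (new)  [load 21/40]
  15 → USB stick 6  [load 36/40]
  11 → USB stick 7 (new)  [load 11/40]
  10 → USB stick 5  [load 40/40]
7 USB sticks opened.

7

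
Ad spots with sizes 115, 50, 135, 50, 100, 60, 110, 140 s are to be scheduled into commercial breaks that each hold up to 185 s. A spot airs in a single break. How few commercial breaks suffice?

Total = 140 + 135 + 115 + 110 + 100 + 60 + 50 + 50 = 760 s.
Lower bound: ⌈760/185⌉ = 5 commercial breaks.
A packing using 5 commercial breaks:
  break 1: 140 = 140
  break 2: 135 + 50 = 185
  break 3: 115 + 60 = 175
  break 4: 110 + 50 = 160
  break 5: 100 = 100
This matches the lower bound, so 5 is optimal.

5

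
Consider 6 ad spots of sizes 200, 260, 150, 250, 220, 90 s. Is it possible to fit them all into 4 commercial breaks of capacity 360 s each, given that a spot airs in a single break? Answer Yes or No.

Yes

A valid assignment using 4 commercial breaks:
  break 1: 260 + 90 = 350
  break 2: 250 = 250
  break 3: 220 = 220
  break 4: 200 + 150 = 350
Every load is within 360 s, so 4 commercial breaks suffice.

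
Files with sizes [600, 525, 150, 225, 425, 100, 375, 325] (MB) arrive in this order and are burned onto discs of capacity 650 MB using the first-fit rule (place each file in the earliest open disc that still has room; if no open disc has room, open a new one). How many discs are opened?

  600 → disc 1 (new)  [load 600/650]
  525 → disc 2 (new)  [load 525/650]
  150 → disc 3 (new)  [load 150/650]
  225 → disc 3  [load 375/650]
  425 → disc 4 (new)  [load 425/650]
  100 → disc 2  [load 625/650]
  375 → disc 5 (new)  [load 375/650]
  325 → disc 6 (new)  [load 325/650]
6 discs opened.

6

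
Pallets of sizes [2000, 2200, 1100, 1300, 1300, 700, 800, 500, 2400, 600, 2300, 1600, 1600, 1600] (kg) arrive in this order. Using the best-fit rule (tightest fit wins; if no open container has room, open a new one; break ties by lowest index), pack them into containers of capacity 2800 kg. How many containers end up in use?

  2000 → container 1 (new)  [load 2000/2800]
  2200 → container 2 (new)  [load 2200/2800]
  1100 → container 3 (new)  [load 1100/2800]
  1300 → container 3  [load 2400/2800]
  1300 → container 4 (new)  [load 1300/2800]
  700 → container 1  [load 2700/2800]
  800 → container 4  [load 2100/2800]
  500 → container 2  [load 2700/2800]
  2400 → container 5 (new)  [load 2400/2800]
  600 → container 4  [load 2700/2800]
  2300 → container 6 (new)  [load 2300/2800]
  1600 → container 7 (new)  [load 1600/2800]
  1600 → container 8 (new)  [load 1600/2800]
  1600 → container 9 (new)  [load 1600/2800]
9 containers opened.

9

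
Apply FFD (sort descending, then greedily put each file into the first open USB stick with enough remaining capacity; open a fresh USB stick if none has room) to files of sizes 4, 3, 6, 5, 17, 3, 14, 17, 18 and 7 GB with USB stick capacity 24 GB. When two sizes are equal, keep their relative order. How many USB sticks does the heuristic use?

Sorted descending: 18, 17, 17, 14, 7, 6, 5, 4, 3, 3.
  18 → USB stick 1 (new)  [load 18/24]
  17 → USB stick 2 (new)  [load 17/24]
  17 → USB stick 3 (new)  [load 17/24]
  14 → USB stick 4 (new)  [load 14/24]
  7 → USB stick 2  [load 24/24]
  6 → USB stick 1  [load 24/24]
  5 → USB stick 3  [load 22/24]
  4 → USB stick 4  [load 18/24]
  3 → USB stick 4  [load 21/24]
  3 → USB stick 4  [load 24/24]
4 USB sticks opened.

4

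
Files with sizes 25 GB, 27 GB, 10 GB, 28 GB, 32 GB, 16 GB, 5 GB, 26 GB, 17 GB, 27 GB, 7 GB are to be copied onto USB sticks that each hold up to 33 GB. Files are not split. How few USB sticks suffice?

8

Total = 32 + 28 + 27 + 27 + 26 + 25 + 17 + 16 + 10 + 7 + 5 = 220 GB.
Lower bound: ⌈220/33⌉ = 7 USB sticks.
A packing using 8 USB sticks:
  USB stick 1: 32 = 32
  USB stick 2: 28 + 5 = 33
  USB stick 3: 27 = 27
  USB stick 4: 27 = 27
  USB stick 5: 26 + 7 = 33
  USB stick 6: 25 = 25
  USB stick 7: 17 + 16 = 33
  USB stick 8: 10 = 10
No arrangement into 7 USB sticks stays within capacity, so 8 is optimal.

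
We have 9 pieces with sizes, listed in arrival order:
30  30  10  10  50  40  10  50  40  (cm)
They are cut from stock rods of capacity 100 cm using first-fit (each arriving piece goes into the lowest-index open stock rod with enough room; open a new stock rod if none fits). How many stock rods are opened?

  30 → stock rod 1 (new)  [load 30/100]
  30 → stock rod 1  [load 60/100]
  10 → stock rod 1  [load 70/100]
  10 → stock rod 1  [load 80/100]
  50 → stock rod 2 (new)  [load 50/100]
  40 → stock rod 2  [load 90/100]
  10 → stock rod 1  [load 90/100]
  50 → stock rod 3 (new)  [load 50/100]
  40 → stock rod 3  [load 90/100]
3 stock rods opened.

3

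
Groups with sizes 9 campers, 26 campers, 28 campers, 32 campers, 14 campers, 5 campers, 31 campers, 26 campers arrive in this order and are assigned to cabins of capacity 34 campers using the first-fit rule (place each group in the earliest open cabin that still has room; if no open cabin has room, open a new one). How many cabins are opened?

  9 → cabin 1 (new)  [load 9/34]
  26 → cabin 2 (new)  [load 26/34]
  28 → cabin 3 (new)  [load 28/34]
  32 → cabin 4 (new)  [load 32/34]
  14 → cabin 1  [load 23/34]
  5 → cabin 1  [load 28/34]
  31 → cabin 5 (new)  [load 31/34]
  26 → cabin 6 (new)  [load 26/34]
6 cabins opened.

6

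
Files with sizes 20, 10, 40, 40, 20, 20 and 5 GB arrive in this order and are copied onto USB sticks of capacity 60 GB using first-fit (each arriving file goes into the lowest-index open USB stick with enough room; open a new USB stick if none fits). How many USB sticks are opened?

3

  20 → USB stick 1 (new)  [load 20/60]
  10 → USB stick 1  [load 30/60]
  40 → USB stick 2 (new)  [load 40/60]
  40 → USB stick 3 (new)  [load 40/60]
  20 → USB stick 1  [load 50/60]
  20 → USB stick 2  [load 60/60]
  5 → USB stick 1  [load 55/60]
3 USB sticks opened.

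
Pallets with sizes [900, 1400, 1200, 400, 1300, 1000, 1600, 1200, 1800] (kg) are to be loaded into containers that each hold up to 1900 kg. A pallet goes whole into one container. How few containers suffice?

Total = 1800 + 1600 + 1400 + 1300 + 1200 + 1200 + 1000 + 900 + 400 = 10800 kg.
Lower bound: ⌈10800/1900⌉ = 6 containers.
Also, 7 pallets each exceed 950 kg, and no two of those can share a container, so at least 7 containers are needed.
A packing using 7 containers:
  container 1: 1800 = 1800
  container 2: 1600 = 1600
  container 3: 1400 + 400 = 1800
  container 4: 1300 = 1300
  container 5: 1200 = 1200
  container 6: 1200 = 1200
  container 7: 1000 + 900 = 1900
This matches the lower bound, so 7 is optimal.

7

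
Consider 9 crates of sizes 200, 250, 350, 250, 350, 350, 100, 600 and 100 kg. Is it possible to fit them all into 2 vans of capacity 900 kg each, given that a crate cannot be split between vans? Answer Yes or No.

No

Total = 2550 kg; ⌈2550/900⌉ = 3.
At least 3 vans are required, but only 2 are allowed.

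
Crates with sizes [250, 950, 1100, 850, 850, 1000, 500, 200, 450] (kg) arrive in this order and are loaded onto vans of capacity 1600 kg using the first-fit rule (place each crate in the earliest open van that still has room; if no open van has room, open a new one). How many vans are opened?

5

  250 → van 1 (new)  [load 250/1600]
  950 → van 1  [load 1200/1600]
  1100 → van 2 (new)  [load 1100/1600]
  850 → van 3 (new)  [load 850/1600]
  850 → van 4 (new)  [load 850/1600]
  1000 → van 5 (new)  [load 1000/1600]
  500 → van 2  [load 1600/1600]
  200 → van 1  [load 1400/1600]
  450 → van 3  [load 1300/1600]
5 vans opened.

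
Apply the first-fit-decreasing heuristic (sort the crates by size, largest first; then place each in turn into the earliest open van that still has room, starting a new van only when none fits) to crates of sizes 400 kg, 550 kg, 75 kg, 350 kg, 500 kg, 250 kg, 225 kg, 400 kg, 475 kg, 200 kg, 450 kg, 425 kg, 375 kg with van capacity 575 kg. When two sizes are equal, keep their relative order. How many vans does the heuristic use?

10

Sorted descending: 550, 500, 475, 450, 425, 400, 400, 375, 350, 250, 225, 200, 75.
  550 → van 1 (new)  [load 550/575]
  500 → van 2 (new)  [load 500/575]
  475 → van 3 (new)  [load 475/575]
  450 → van 4 (new)  [load 450/575]
  425 → van 5 (new)  [load 425/575]
  400 → van 6 (new)  [load 400/575]
  400 → van 7 (new)  [load 400/575]
  375 → van 8 (new)  [load 375/575]
  350 → van 9 (new)  [load 350/575]
  250 → van 10 (new)  [load 250/575]
  225 → van 9  [load 575/575]
  200 → van 8  [load 575/575]
  75 → van 2  [load 575/575]
10 vans opened.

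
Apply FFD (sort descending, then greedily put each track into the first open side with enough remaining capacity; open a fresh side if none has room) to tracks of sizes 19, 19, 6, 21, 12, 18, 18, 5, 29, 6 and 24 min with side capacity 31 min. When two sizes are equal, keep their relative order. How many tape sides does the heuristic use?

Sorted descending: 29, 24, 21, 19, 19, 18, 18, 12, 6, 6, 5.
  29 → side 1 (new)  [load 29/31]
  24 → side 2 (new)  [load 24/31]
  21 → side 3 (new)  [load 21/31]
  19 → side 4 (new)  [load 19/31]
  19 → side 5 (new)  [load 19/31]
  18 → side 6 (new)  [load 18/31]
  18 → side 7 (new)  [load 18/31]
  12 → side 4  [load 31/31]
  6 → side 2  [load 30/31]
  6 → side 3  [load 27/31]
  5 → side 5  [load 24/31]
7 tape sides opened.

7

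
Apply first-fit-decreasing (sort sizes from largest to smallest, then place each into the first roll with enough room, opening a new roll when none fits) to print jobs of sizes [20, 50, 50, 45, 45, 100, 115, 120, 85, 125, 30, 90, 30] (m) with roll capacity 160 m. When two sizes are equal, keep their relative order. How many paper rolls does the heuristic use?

Sorted descending: 125, 120, 115, 100, 90, 85, 50, 50, 45, 45, 30, 30, 20.
  125 → roll 1 (new)  [load 125/160]
  120 → roll 2 (new)  [load 120/160]
  115 → roll 3 (new)  [load 115/160]
  100 → roll 4 (new)  [load 100/160]
  90 → roll 5 (new)  [load 90/160]
  85 → roll 6 (new)  [load 85/160]
  50 → roll 4  [load 150/160]
  50 → roll 5  [load 140/160]
  45 → roll 3  [load 160/160]
  45 → roll 6  [load 130/160]
  30 → roll 1  [load 155/160]
  30 → roll 2  [load 150/160]
  20 → roll 5  [load 160/160]
6 paper rolls opened.

6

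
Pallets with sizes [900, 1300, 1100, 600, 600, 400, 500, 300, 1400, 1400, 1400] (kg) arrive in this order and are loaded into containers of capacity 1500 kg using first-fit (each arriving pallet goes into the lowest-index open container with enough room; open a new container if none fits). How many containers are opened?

  900 → container 1 (new)  [load 900/1500]
  1300 → container 2 (new)  [load 1300/1500]
  1100 → container 3 (new)  [load 1100/1500]
  600 → container 1  [load 1500/1500]
  600 → container 4 (new)  [load 600/1500]
  400 → container 3  [load 1500/1500]
  500 → container 4  [load 1100/1500]
  300 → container 4  [load 1400/1500]
  1400 → container 5 (new)  [load 1400/1500]
  1400 → container 6 (new)  [load 1400/1500]
  1400 → container 7 (new)  [load 1400/1500]
7 containers opened.

7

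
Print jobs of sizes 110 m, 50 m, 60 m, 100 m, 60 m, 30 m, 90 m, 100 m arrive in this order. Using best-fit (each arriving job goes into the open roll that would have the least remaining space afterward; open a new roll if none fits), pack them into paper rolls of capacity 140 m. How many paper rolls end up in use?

6

  110 → roll 1 (new)  [load 110/140]
  50 → roll 2 (new)  [load 50/140]
  60 → roll 2  [load 110/140]
  100 → roll 3 (new)  [load 100/140]
  60 → roll 4 (new)  [load 60/140]
  30 → roll 1  [load 140/140]
  90 → roll 5 (new)  [load 90/140]
  100 → roll 6 (new)  [load 100/140]
6 paper rolls opened.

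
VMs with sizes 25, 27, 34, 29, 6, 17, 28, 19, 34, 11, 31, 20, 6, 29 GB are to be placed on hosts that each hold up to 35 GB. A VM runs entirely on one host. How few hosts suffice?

11

Total = 34 + 34 + 31 + 29 + 29 + 28 + 27 + 25 + 20 + 19 + 17 + 11 + 6 + 6 = 316 GB.
Lower bound: ⌈316/35⌉ = 10 hosts.
A packing using 11 hosts:
  host 1: 34 = 34
  host 2: 34 = 34
  host 3: 31 = 31
  host 4: 29 + 6 = 35
  host 5: 29 + 6 = 35
  host 6: 28 = 28
  host 7: 27 = 27
  host 8: 25 = 25
  host 9: 20 + 11 = 31
  host 10: 19 = 19
  host 11: 17 = 17
No arrangement into 10 hosts stays within capacity, so 11 is optimal.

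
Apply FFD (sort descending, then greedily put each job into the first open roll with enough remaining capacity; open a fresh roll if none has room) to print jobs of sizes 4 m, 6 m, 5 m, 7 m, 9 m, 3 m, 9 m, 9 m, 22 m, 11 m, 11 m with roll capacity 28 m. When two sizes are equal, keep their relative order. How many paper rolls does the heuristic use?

4

Sorted descending: 22, 11, 11, 9, 9, 9, 7, 6, 5, 4, 3.
  22 → roll 1 (new)  [load 22/28]
  11 → roll 2 (new)  [load 11/28]
  11 → roll 2  [load 22/28]
  9 → roll 3 (new)  [load 9/28]
  9 → roll 3  [load 18/28]
  9 → roll 3  [load 27/28]
  7 → roll 4 (new)  [load 7/28]
  6 → roll 1  [load 28/28]
  5 → roll 2  [load 27/28]
  4 → roll 4  [load 11/28]
  3 → roll 4  [load 14/28]
4 paper rolls opened.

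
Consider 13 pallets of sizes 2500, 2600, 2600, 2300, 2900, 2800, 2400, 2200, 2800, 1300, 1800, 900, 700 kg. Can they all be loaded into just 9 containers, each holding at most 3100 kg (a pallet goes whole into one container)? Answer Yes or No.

Total = 27800 kg; ⌈27800/3100⌉ = 9.
10 pallets each exceed half the capacity and cannot share a container, forcing at least 10 containers.
At least 10 containers are required, but only 9 are allowed.

No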